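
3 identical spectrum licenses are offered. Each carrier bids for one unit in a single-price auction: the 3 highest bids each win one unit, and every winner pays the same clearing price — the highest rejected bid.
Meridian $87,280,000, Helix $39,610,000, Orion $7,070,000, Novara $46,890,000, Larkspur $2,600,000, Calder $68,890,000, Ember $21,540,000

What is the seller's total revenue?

Total revenue: $118,830,000

Sorting: 87,280,000 (Meridian), 68,890,000 (Calder), 46,890,000 (Novara), 39,610,000 (Helix), 21,540,000 (Ember), …
Winners (3 units): Meridian, Calder, Novara.
Highest unsuccessful bid: $39,610,000 → clearing price.
Total revenue = 3 × $39,610,000 = $118,830,000.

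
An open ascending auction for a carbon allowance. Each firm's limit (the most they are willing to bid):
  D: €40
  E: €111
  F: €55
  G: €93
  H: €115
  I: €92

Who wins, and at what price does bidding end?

Rule: the price rises until one bidder remains; the winner pays the price at which the last rival dropped out.
Limits in order: 115 (H) > 111 (E) > 93 (G) > 92 (I) > 55 (F) > 40 (D)
Bidding ends when E exits at €111; H takes it.

H wins at €111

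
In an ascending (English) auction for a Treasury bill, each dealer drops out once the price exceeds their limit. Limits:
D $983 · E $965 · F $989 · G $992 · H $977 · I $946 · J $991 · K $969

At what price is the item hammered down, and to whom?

Rule: the price rises until one bidder remains; the winner pays the price at which the last rival dropped out.
Limits in order: 992 (G) > 991 (J) > 989 (F) > 983 (D) > 977 (H) > 969 (K) > …
J is the last rival to drop out, at $991; G remains and wins at that price.

G wins at $991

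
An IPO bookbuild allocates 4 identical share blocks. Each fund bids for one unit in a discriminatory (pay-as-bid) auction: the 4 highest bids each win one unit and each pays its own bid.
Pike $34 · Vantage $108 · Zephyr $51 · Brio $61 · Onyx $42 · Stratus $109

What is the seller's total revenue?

Total revenue: $329

Ordering the bids: 109 (Stratus), 108 (Vantage), 61 (Brio), 51 (Zephyr), 42 (Onyx), 34 (Pike)
Winners (4 units): Stratus, Vantage, Brio, Zephyr.
Total revenue = 109 + 108 + 61 + 51 = $329.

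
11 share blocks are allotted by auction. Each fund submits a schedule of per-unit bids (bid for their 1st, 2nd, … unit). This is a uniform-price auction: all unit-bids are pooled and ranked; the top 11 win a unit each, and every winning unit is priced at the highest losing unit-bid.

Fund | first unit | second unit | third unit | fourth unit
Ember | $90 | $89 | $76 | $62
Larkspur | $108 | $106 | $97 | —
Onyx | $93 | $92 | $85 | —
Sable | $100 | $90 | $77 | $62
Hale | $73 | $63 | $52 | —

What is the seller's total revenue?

Total revenue: $836

All unit-bids, highest first — top 11: 108 (Larkspur-1), 106 (Larkspur-2), 100 (Sable-1), 97 (Larkspur-3), 93 (Onyx-1), 92 (Onyx-2), 90 (Ember-1), 90 (Sable-2), 89 (Ember-2), 85 (Onyx-3), 77 (Sable-3)
The (k+1)-th unit-bid is $76.
Allocation: Ember 2, Larkspur 3, Onyx 3, Sable 3. Every unit priced at $76.
Revenue = 11 × 76 = $836.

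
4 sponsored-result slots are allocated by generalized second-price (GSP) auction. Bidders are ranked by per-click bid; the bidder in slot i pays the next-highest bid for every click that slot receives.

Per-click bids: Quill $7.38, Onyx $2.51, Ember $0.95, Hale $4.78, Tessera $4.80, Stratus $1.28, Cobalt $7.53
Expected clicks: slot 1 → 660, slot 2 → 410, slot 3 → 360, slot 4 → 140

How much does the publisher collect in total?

Per-click bids in order: $7.53 (Cobalt) > $7.38 (Quill) > $4.80 (Tessera) > $4.78 (Hale) > $2.51 (Onyx) > …
Slot 1: Cobalt pays $7.38 × 660 = $4870.80
Slot 2: Quill pays $4.80 × 410 = $1968.00
Slot 3: Tessera pays $4.78 × 360 = $1720.80
Slot 4: Hale pays $2.51 × 140 = $351.40
Total = $8911.00

Total revenue: $8911.00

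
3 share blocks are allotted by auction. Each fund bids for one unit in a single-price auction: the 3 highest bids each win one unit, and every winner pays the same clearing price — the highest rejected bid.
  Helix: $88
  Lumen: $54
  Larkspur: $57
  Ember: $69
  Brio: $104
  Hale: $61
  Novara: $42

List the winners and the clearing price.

Bids ranked high→low: 104 (Brio), 88 (Helix), 69 (Ember), 61 (Hale), 57 (Larkspur), …
The 3 highest are Brio, Helix, Ember.
Highest unsuccessful bid: $61 → clearing price.

Brio, Helix, Ember; each pays $61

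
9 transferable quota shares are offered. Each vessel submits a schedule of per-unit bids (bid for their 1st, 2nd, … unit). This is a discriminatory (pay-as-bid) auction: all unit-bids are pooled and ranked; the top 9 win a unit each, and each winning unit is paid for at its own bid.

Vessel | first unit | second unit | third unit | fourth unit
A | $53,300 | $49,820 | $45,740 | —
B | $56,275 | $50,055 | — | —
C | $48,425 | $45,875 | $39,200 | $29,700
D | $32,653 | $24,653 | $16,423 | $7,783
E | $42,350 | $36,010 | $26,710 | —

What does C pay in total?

C pays $133,500

Merging the schedules and taking the best 9: 56,275 (B-1), 53,300 (A-1), 50,055 (B-2), 49,820 (A-2), 48,425 (C-1), 45,875 (C-2), 45,740 (A-3), 42,350 (E-1), 39,200 (C-3)
Next rejected bid: $36,010 (not a price — pay-as-bid).
C's winning unit-bids: 48,425 + 45,875 + 39,200 = $133,500.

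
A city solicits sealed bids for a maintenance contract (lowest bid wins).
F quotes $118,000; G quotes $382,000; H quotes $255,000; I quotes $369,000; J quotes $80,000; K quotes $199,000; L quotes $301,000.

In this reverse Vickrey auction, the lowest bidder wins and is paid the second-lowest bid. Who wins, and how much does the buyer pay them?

Bids ranked: 80,000 (J) < 118,000 (F) < 199,000 (K) < 255,000 (H) < 301,000 (L) < 369,000 (I) < …
Second-price: J is paid F's bid of $118,000.

J is paid $118,000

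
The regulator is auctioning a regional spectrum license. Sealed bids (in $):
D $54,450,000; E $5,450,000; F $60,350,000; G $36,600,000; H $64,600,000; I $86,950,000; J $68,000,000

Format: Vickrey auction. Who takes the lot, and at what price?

Bids in order: 86,950,000 (I) > 68,000,000 (J) > 64,600,000 (H) > 60,350,000 (F) > 54,450,000 (D) > 36,600,000 (G) > …
I wins with the highest bid; price is set by the runner-up at $68,000,000.

I pays $68,000,000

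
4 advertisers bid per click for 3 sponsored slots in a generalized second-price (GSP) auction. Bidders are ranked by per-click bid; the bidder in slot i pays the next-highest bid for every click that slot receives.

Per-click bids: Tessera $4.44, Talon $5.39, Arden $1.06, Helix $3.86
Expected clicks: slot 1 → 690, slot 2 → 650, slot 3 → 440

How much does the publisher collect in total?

Total revenue: $6039.00

Per-click bids in order: $5.39 (Talon) > $4.44 (Tessera) > $3.86 (Helix) > $1.06 (Arden)
Slot 1: Talon pays $4.44 × 690 = $3063.60
Slot 2: Tessera pays $3.86 × 650 = $2509.00
Slot 3: Helix pays $1.06 × 440 = $466.40
Total = $6039.00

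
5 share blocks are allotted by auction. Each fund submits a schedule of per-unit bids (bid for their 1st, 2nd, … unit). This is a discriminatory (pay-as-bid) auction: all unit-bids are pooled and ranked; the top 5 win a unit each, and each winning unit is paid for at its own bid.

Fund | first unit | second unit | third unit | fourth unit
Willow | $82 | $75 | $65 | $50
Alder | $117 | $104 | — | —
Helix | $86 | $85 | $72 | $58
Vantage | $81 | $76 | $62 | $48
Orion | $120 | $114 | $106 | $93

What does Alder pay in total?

Alder pays $221

All unit-bids, highest first — top 5: 120 (Orion-1), 117 (Alder-1), 114 (Orion-2), 106 (Orion-3), 104 (Alder-2)
Next rejected bid: $93 (not a price — pay-as-bid).
Alder's winning unit-bids: 117 + 104 = $221.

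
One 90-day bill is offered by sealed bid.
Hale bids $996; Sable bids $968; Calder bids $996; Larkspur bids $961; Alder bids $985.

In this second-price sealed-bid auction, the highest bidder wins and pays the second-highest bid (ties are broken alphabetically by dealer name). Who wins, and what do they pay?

Sorting bids: 996 (Calder) > 996 (Hale) > 985 (Alder) > 968 (Sable) > 961 (Larkspur)
Calder and Hale tie at $996; tie-break gives it to Calder.
Calder wins with the highest bid; price is set by the runner-up at $996.

Calder pays $996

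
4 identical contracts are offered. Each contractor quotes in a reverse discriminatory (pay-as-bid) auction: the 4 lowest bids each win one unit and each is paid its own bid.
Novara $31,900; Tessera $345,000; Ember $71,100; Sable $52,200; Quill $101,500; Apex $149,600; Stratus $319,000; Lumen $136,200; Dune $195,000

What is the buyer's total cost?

Bids ranked low→high: 31,900 (Novara), 52,200 (Sable), 71,100 (Ember), 101,500 (Quill), 136,200 (Lumen), 149,600 (Apex), …
Lowest 4: Novara, Sable, Ember, Quill.
Total cost = 31,900 + 52,200 + 71,100 + 101,500 = $256,700.

Total cost: $256,700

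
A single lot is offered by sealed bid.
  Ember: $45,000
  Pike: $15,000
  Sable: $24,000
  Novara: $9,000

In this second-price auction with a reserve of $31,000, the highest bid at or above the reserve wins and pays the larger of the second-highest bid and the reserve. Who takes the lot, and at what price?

Second-price auction with a reserve of $31,000: the highest bid at or above the reserve wins and pays the larger of the second-highest bid and the reserve.
Bids in order: 45,000 (Ember) > 24,000 (Sable) > 15,000 (Pike) > 9,000 (Novara)
Highest eligible bid: Ember at $45,000.
Second-highest bid $24,000 is below the reserve $31,000, so the reserve binds → payment $31,000.

Ember pays $31,000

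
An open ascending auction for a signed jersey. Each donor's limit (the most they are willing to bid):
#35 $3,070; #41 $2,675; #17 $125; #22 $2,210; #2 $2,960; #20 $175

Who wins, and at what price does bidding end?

Limits ranked: 3,070 (#35) > 2,960 (#2) > 2,675 (#41) > 2,210 (#22) > 175 (#20) > 125 (#17)
Once the price passes $2,960, only #35 is left; the hammer falls at #2's limit of $2,960.

#35 wins at $2,960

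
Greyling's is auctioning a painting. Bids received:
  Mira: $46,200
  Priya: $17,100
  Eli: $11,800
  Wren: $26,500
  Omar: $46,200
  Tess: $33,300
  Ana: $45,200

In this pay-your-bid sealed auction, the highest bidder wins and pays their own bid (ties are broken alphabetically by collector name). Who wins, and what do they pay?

Bids in order: 46,200 (Mira) > 46,200 (Omar) > 45,200 (Ana) > 33,300 (Tess) > 26,500 (Wren) > 17,100 (Priya) > …
Mira and Omar tie at $46,200; tie-break gives it to Mira.
Mira is highest → pays own bid, $46,200.

Mira pays $46,200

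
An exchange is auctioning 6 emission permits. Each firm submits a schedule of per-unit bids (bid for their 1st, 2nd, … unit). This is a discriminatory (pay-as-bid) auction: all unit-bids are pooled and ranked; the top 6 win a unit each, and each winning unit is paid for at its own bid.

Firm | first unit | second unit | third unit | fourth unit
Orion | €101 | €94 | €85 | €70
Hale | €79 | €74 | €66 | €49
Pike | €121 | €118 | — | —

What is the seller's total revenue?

Total revenue: €598

Merging the schedules and taking the best 6: 121 (Pike-1), 118 (Pike-2), 101 (Orion-1), 94 (Orion-2), 85 (Orion-3), 79 (Hale-1)
Next rejected bid: €74 (not a price — pay-as-bid).
Each winning unit pays its own bid.
Revenue = 121 + 118 + 101 + 94 + 85 + 79 = €598.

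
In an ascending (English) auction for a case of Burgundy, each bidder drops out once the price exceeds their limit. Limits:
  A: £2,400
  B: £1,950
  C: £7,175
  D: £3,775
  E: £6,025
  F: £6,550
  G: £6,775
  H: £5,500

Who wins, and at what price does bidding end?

C wins at £6,775

Limits in order: 7,175 (C) > 6,775 (G) > 6,550 (F) > 6,025 (E) > 5,500 (H) > 3,775 (D) > …
G is the last rival to drop out, at £6,775; C remains and wins at that price.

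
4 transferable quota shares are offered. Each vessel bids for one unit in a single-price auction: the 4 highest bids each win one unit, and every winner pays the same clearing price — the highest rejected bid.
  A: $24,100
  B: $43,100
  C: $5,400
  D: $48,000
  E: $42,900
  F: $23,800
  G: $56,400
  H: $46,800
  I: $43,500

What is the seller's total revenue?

Ordering the bids: 56,400 (G), 48,000 (D), 46,800 (H), 43,500 (I), 43,100 (B), 42,900 (E), …
The 4 highest are G, D, H, I.
Clearing price = highest rejected bid = $43,100.
Total revenue = 4 × $43,100 = $172,400.

Total revenue: $172,400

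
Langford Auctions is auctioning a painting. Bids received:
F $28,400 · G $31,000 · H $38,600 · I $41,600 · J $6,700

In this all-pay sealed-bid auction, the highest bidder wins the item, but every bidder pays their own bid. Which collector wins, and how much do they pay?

I pays $41,600

Bids in order: 41,600 (I) > 38,600 (H) > 31,000 (G) > 28,400 (F) > 6,700 (J)
I is highest and takes the item; every bidder forfeits their bid.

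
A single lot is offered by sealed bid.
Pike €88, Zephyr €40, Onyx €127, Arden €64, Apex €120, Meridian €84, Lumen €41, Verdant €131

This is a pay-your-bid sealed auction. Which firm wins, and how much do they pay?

Bids in order: 131 (Verdant) > 127 (Onyx) > 120 (Apex) > 88 (Pike) > 84 (Meridian) > 64 (Arden) > …
Verdant has the highest bid and pays exactly that: €131.

Verdant pays €131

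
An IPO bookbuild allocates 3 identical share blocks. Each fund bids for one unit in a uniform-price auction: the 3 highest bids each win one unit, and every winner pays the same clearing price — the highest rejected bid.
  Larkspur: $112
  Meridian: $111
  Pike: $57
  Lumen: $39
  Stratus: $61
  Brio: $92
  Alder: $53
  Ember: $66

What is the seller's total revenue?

Total revenue: $198

Bids ranked high→low: 112 (Larkspur), 111 (Meridian), 92 (Brio), 66 (Ember), 61 (Stratus), …
Top 3: Larkspur, Meridian, Brio.
First losing bid is Ember's $66, which sets the uniform price.
Total revenue = 3 × $66 = $198.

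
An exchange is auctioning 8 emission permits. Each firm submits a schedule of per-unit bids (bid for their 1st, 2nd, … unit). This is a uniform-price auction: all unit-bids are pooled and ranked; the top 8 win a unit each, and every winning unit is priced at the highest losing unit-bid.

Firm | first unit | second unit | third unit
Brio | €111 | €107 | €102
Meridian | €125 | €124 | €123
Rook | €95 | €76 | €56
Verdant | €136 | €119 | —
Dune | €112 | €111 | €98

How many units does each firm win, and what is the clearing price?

Pooled unit-bids ranked (top 8): 136 (Verdant-1), 125 (Meridian-1), 124 (Meridian-2), 123 (Meridian-3), 119 (Verdant-2), 112 (Dune-1), 111 (Brio-1), 111 (Dune-2)
The (k+1)-th unit-bid is €107.
Allocation: Brio 1, Dune 2, Meridian 3, Verdant 2.

Brio 1, Dune 2, Meridian 3, Verdant 2; clearing price €107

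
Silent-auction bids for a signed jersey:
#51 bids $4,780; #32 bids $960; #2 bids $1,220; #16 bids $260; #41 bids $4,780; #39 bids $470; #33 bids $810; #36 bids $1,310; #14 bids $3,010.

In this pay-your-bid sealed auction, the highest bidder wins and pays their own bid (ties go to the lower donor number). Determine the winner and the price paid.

#41 pays $4,780

Sorting bids: 4,780 (#41) > 4,780 (#51) > 3,010 (#14) > 1,310 (#36) > 1,220 (#2) > 960 (#32) > …
Tie at $4,780 → #41 wins by tie-break.
First-price: #41 pays what they bid, $4,780.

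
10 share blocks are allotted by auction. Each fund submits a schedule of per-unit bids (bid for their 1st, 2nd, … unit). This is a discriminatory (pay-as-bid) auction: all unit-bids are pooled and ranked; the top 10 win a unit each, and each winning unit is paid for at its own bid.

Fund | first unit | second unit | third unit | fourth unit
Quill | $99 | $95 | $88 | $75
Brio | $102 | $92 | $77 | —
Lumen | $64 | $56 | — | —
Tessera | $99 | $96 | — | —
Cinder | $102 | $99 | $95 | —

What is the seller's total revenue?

Total revenue: $967

All unit-bids, highest first — top 10: 102 (Brio-1), 102 (Cinder-1), 99 (Quill-1), 99 (Tessera-1), 99 (Cinder-2), 96 (Tessera-2), 95 (Quill-2), 95 (Cinder-3), 92 (Brio-2), 88 (Quill-3)
Next rejected bid: $77 (not a price — pay-as-bid).
Each winning unit pays its own bid.
Revenue = 102 + 102 + 99 + 99 + 99 + 96 + 95 + 95 + 92 + 88 = $967.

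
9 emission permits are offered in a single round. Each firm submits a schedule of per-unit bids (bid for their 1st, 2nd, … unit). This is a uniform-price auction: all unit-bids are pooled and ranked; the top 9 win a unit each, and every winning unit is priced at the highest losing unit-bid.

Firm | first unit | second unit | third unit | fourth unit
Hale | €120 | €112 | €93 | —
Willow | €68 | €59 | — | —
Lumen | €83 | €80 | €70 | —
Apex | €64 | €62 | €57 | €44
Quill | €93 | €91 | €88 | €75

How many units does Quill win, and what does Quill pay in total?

Merging the schedules and taking the best 9: 120 (Hale-1), 112 (Hale-2), 93 (Hale-3), 93 (Quill-1), 91 (Quill-2), 88 (Quill-3), 83 (Lumen-1), 80 (Lumen-2), 75 (Quill-4)
First bid not allocated: €70.
Quill wins 4 unit(s) at €70 each.

Quill: 4 units, pays €280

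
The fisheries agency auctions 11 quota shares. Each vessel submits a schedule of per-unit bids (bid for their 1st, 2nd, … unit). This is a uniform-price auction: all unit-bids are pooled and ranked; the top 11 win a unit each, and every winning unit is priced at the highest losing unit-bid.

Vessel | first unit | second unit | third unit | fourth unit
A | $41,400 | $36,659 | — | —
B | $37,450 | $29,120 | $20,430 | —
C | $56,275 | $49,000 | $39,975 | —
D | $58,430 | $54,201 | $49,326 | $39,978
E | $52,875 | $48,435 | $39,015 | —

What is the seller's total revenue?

Merging the schedules and taking the best 11: 58,430 (D-1), 56,275 (C-1), 54,201 (D-2), 52,875 (E-1), 49,326 (D-3), 49,000 (C-2), 48,435 (E-2), 41,400 (A-1), 39,978 (D-4), 39,975 (C-3), 39,015 (E-3)
The (k+1)-th unit-bid is $37,450.
Allocation: A 1, C 3, D 4, E 3. Every unit priced at $37,450.
Revenue = 11 × 37,450 = $411,950.

Total revenue: $411,950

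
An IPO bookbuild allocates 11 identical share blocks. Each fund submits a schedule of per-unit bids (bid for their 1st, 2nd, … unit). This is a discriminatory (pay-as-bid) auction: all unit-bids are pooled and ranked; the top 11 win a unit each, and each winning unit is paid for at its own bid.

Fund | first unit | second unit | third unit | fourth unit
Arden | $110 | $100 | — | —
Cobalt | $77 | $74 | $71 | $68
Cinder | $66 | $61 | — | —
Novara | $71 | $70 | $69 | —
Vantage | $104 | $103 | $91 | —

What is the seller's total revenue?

Total revenue: $940

All unit-bids, highest first — top 11: 110 (Arden-1), 104 (Vantage-1), 103 (Vantage-2), 100 (Arden-2), 91 (Vantage-3), 77 (Cobalt-1), 74 (Cobalt-2), 71 (Cobalt-3), 71 (Novara-1), 70 (Novara-2), 69 (Novara-3)
Next rejected bid: $68 (not a price — pay-as-bid).
Each winning unit pays its own bid.
Revenue = 110 + 104 + 103 + 100 + 91 + 77 + 74 + 71 + 71 + 70 + 69 = $940.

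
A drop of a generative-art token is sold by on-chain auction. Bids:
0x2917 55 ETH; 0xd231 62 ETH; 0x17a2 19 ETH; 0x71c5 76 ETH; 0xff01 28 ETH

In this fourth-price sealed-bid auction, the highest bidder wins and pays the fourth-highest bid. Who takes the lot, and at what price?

Bids ranked: 76 (0x71c5) > 62 (0xd231) > 55 (0x2917) > 28 (0xff01) > 19 (0x17a2)
0x71c5 wins; payment is bid #4 in the ranking = 28 ETH.

0x71c5 pays 28 ETH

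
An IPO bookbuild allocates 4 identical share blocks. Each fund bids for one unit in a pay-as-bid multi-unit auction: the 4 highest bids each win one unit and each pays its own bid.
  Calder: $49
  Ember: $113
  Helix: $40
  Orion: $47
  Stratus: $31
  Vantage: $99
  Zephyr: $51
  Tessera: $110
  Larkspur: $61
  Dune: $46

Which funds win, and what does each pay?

Ember $113, Tessera $110, Vantage $99, Larkspur $61

Bids ranked high→low: 113 (Ember), 110 (Tessera), 99 (Vantage), 61 (Larkspur), 51 (Zephyr), 49 (Calder), …
Winners (4 units): Ember, Tessera, Vantage, Larkspur.
Each winner pays its own bid: Ember $113, Tessera $110, Vantage $99, Larkspur $61.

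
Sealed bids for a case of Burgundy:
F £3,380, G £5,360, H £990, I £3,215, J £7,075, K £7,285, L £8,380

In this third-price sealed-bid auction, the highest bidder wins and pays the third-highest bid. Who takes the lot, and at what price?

Third-price sealed-bid auction: the highest bidder wins and pays the third-highest bid.
Bids in order: 8,380 (L) > 7,285 (K) > 7,075 (J) > 5,360 (G) > 3,380 (F) > 3,215 (I) > …
L is highest; pays the third-highest bid, £7,075.

L pays £7,075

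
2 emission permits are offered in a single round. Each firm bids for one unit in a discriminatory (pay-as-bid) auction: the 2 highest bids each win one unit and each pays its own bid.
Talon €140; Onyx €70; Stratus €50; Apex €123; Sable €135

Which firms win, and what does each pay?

Sorting: 140 (Talon), 135 (Sable), 123 (Apex), 70 (Onyx), …
Top 2: Talon, Sable.
Each winner pays its own bid: Talon €140, Sable €135.

Talon €140, Sable €135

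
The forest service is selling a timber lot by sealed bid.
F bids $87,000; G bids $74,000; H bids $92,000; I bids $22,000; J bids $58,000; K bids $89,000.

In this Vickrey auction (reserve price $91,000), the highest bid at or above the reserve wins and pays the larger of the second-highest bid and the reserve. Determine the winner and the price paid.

H pays $91,000

Rule: the highest bid at or above the reserve wins and pays the larger of the second-highest bid and the reserve.
Sorting bids: 92,000 (H) > 89,000 (K) > 87,000 (F) > 74,000 (G) > 58,000 (J) > 22,000 (I)
H has the top bid at or above the reserve ($92,000).
Second-highest bid $89,000 is below the reserve $91,000, so the reserve binds → payment $91,000.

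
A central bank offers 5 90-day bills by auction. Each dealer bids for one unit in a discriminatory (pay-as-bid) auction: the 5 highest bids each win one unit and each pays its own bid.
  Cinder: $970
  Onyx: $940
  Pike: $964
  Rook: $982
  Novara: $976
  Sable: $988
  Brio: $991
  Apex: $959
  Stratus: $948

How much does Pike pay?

Pike pays $0

Sorting: 991 (Brio), 988 (Sable), 982 (Rook), 976 (Novara), 970 (Cinder), 964 (Pike), 959 (Apex), …
The 5 highest are Brio, Sable, Rook, Novara, Cinder.
Pike does not win → $0.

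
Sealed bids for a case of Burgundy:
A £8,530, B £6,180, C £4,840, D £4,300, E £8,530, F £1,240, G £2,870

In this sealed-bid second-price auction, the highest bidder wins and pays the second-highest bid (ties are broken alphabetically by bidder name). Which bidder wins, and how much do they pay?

Sorting bids: 8,530 (A) > 8,530 (E) > 6,180 (B) > 4,840 (C) > 4,300 (D) > 2,870 (G) > …
Tie at £8,530 → A wins by tie-break.
Second-price: A pays E's bid of £8,530.

A pays £8,530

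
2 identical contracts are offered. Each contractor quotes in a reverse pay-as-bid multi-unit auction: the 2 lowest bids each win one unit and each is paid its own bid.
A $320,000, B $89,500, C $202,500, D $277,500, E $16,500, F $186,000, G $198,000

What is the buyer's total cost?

Total cost: $106,000

Sorting: 16,500 (E), 89,500 (B), 186,000 (F), 198,000 (G), …
Winners (2 units): E, B.
Total cost = 16,500 + 89,500 = $106,000.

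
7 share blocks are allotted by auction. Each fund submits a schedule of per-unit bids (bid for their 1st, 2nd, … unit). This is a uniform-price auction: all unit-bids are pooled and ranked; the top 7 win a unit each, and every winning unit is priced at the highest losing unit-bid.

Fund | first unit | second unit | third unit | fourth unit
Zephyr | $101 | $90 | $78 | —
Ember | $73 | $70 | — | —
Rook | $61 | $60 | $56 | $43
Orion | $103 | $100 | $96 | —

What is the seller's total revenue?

Total revenue: $490

Merging the schedules and taking the best 7: 103 (Orion-1), 101 (Zephyr-1), 100 (Orion-2), 96 (Orion-3), 90 (Zephyr-2), 78 (Zephyr-3), 73 (Ember-1)
First bid not allocated: $70.
Allocation: Ember 1, Orion 3, Zephyr 3. Every unit priced at $70.
Revenue = 7 × 70 = $490.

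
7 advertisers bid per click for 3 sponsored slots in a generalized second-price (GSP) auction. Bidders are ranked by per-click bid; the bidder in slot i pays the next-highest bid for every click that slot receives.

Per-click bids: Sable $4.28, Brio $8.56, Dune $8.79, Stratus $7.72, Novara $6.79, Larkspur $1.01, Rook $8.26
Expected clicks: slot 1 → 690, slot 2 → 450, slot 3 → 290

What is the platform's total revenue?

Total revenue: $11862.20

Per-click bids in order: $8.79 (Dune) > $8.56 (Brio) > $8.26 (Rook) > $7.72 (Stratus) > …
Slot 1: Dune pays $8.56 × 690 = $5906.40
Slot 2: Brio pays $8.26 × 450 = $3717.00
Slot 3: Rook pays $7.72 × 290 = $2238.80
Total = $11862.20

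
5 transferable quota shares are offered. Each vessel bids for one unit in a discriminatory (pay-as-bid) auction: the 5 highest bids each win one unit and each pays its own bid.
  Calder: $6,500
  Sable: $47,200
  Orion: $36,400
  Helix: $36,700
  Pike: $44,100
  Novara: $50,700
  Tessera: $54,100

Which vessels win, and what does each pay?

Sorting: 54,100 (Tessera), 50,700 (Novara), 47,200 (Sable), 44,100 (Pike), 36,700 (Helix), 36,400 (Orion), 6,500 (Calder)
Top 5: Tessera, Novara, Sable, Pike, Helix.
Each winner pays its own bid: Tessera $54,100, Novara $50,700, Sable $47,200, Pike $44,100, Helix $36,700.

Tessera $54,100, Novara $50,700, Sable $47,200, Pike $44,100, Helix $36,700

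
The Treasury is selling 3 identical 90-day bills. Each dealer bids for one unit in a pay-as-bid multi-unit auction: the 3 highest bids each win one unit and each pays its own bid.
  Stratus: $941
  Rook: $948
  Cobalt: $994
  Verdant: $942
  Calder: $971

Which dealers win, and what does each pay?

Bids ranked high→low: 994 (Cobalt), 971 (Calder), 948 (Rook), 942 (Verdant), 941 (Stratus)
The 3 highest are Cobalt, Calder, Rook.
Each winner pays its own bid: Cobalt $994, Calder $971, Rook $948.

Cobalt $994, Calder $971, Rook $948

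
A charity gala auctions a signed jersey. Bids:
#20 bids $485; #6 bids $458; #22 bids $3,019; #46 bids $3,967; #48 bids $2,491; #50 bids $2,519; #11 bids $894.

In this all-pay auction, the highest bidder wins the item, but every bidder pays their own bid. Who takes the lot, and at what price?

Sorting bids: 3,967 (#46) > 3,019 (#22) > 2,519 (#50) > 2,491 (#48) > 894 (#11) > 485 (#20) > …
#46 wins with the top bid; all bids are sunk regardless.

#46 pays $3,967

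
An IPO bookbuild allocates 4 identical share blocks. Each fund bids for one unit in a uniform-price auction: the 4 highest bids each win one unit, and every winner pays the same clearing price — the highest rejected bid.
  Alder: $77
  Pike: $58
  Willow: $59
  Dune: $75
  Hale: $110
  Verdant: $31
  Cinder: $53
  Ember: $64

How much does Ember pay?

Ember pays $59

Ordering the bids: 110 (Hale), 77 (Alder), 75 (Dune), 64 (Ember), 59 (Willow), 58 (Pike), …
Winners (4 units): Hale, Alder, Dune, Ember.
First losing bid is Willow's $59, which sets the uniform price.
Ember wins → pays $59.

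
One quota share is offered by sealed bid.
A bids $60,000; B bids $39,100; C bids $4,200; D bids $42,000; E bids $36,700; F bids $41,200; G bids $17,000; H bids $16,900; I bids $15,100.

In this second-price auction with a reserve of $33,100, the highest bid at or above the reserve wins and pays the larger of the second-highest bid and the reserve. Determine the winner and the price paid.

Bids ranked: 60,000 (A) > 42,000 (D) > 41,200 (F) > 39,100 (B) > 36,700 (E) > 17,000 (G) > …
A has the top bid at or above the reserve ($60,000).
Second-highest bid $42,000 exceeds the reserve $33,100 → payment $42,000.

A pays $42,000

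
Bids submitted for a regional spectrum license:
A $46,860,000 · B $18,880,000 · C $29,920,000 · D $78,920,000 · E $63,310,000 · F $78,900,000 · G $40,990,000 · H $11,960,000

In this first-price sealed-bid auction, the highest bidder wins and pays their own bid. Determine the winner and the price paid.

D pays $78,920,000

Rule: the highest bidder wins and pays their own bid.
Sorting bids: 78,920,000 (D) > 78,900,000 (F) > 63,310,000 (E) > 46,860,000 (A) > 40,990,000 (G) > 29,920,000 (C) > …
First-price: D pays what they bid, $78,920,000.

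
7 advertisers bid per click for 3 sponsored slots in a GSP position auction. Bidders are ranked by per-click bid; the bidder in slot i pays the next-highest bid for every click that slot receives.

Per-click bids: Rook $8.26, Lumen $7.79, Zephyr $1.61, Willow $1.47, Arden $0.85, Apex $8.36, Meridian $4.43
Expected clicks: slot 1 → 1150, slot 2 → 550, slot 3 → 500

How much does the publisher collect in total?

Total revenue: $15998.50

Sorting advertisers: $8.36 (Apex) > $8.26 (Rook) > $7.79 (Lumen) > $4.43 (Meridian) > …
Slot 1: Apex pays $8.26 × 1150 = $9499.00
Slot 2: Rook pays $7.79 × 550 = $4284.50
Slot 3: Lumen pays $4.43 × 500 = $2215.00
Total = $15998.50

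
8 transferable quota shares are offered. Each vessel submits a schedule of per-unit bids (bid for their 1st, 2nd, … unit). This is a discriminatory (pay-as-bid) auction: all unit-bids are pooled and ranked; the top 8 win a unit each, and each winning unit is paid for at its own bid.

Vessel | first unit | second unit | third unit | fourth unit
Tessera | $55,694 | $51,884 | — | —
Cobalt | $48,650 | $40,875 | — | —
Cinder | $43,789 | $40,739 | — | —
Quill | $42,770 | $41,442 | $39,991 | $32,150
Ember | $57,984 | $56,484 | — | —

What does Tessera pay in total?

Pooled unit-bids ranked (top 8): 57,984 (Ember-1), 56,484 (Ember-2), 55,694 (Tessera-1), 51,884 (Tessera-2), 48,650 (Cobalt-1), 43,789 (Cinder-1), 42,770 (Quill-1), 41,442 (Quill-2)
Next rejected bid: $40,875 (not a price — pay-as-bid).
Tessera's winning unit-bids: 55,694 + 51,884 = $107,578.

Tessera pays $107,578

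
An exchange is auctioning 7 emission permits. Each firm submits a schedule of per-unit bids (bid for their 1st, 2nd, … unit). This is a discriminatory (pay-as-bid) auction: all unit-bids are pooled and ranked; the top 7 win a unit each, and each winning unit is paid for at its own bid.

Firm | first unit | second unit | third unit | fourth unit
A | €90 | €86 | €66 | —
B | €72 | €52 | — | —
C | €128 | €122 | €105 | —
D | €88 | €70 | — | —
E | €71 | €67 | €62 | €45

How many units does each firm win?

Pooled unit-bids ranked (top 7): 128 (C-1), 122 (C-2), 105 (C-3), 90 (A-1), 88 (D-1), 86 (A-2), 72 (B-1)
Next rejected bid: €71 (not a price — pay-as-bid).
Allocation: A 2, B 1, C 3, D 1.

A 2, B 1, C 3, D 1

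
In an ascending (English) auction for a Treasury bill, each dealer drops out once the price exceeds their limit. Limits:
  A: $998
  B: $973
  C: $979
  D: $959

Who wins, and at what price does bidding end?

Rule: the price rises until one bidder remains; the winner pays the price at which the last rival dropped out.
Limits ranked: 998 (A) > 979 (C) > 973 (B) > 959 (D)
C is the last rival to drop out, at $979; A remains and wins at that price.

A wins at $979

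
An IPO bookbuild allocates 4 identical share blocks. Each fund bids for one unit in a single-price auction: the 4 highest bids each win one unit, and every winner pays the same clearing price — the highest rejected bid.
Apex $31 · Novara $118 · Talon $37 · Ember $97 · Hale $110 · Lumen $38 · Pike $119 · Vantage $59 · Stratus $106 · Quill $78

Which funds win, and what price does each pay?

Pike, Novara, Hale, Stratus; each pays $97

Sorting: 119 (Pike), 118 (Novara), 110 (Hale), 106 (Stratus), 97 (Ember), 78 (Quill), …
The 4 highest are Pike, Novara, Hale, Stratus.
First losing bid is Ember's $97, which sets the uniform price.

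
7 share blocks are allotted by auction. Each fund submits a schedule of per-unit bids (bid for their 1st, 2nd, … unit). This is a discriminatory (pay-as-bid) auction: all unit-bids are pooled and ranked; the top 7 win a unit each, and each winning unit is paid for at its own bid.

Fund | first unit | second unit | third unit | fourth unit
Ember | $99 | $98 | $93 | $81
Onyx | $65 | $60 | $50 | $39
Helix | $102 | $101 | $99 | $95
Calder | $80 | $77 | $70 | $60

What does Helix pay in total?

Pooled unit-bids ranked (top 7): 102 (Helix-1), 101 (Helix-2), 99 (Ember-1), 99 (Helix-3), 98 (Ember-2), 95 (Helix-4), 93 (Ember-3)
Next rejected bid: $81 (not a price — pay-as-bid).
Helix's winning unit-bids: 102 + 101 + 99 + 95 = $397.

Helix pays $397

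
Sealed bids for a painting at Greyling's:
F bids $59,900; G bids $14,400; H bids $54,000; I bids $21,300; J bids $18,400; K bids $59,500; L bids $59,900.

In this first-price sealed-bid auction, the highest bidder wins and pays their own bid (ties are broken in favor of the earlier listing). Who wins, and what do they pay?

Bids in order: 59,900 (F) > 59,900 (L) > 59,500 (K) > 54,000 (H) > 21,300 (I) > 18,400 (J) > …
F and L tie at $59,900; tie-break gives it to F.
First-price: F pays what they bid, $59,900.

F pays $59,900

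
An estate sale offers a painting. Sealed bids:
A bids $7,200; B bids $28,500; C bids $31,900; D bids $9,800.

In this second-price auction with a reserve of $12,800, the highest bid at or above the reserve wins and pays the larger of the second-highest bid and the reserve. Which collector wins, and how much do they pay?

C pays $28,500

Second-price auction with a reserve of $12,800: the highest bid at or above the reserve wins and pays the larger of the second-highest bid and the reserve.
Bids in order: 31,900 (C) > 28,500 (B) > 9,800 (D) > 7,200 (A)
Highest eligible bid: C at $31,900.
max(second-highest $28,500, reserve $12,800) = $28,500; the reserve does not bind.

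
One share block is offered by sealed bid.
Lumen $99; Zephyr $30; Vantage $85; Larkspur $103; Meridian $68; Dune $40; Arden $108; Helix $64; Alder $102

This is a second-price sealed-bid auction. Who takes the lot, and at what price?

Arden pays $103

Bids in order: 108 (Arden) > 103 (Larkspur) > 102 (Alder) > 99 (Lumen) > 85 (Vantage) > 68 (Meridian) > …
Arden wins with the highest bid; price is set by the runner-up at $103.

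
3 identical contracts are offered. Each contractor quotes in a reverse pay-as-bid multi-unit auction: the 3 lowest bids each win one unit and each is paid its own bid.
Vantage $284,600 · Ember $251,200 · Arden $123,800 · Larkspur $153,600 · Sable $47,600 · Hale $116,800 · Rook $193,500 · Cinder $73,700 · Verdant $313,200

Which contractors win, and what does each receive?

Sable $47,600, Cinder $73,700, Hale $116,800

Bids ranked low→high: 47,600 (Sable), 73,700 (Cinder), 116,800 (Hale), 123,800 (Arden), 153,600 (Larkspur), …
Lowest 3: Sable, Cinder, Hale.
Each winner is paid its own bid: Sable $47,600, Cinder $73,700, Hale $116,800.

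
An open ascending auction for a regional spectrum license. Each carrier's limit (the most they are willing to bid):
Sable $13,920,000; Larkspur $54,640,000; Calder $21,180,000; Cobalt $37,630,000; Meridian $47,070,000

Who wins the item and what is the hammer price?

Limits ranked: 54,640,000 (Larkspur) > 47,070,000 (Meridian) > 37,630,000 (Cobalt) > 21,180,000 (Calder) > 13,920,000 (Sable)
Bidding ends when Meridian exits at $47,070,000; Larkspur takes it.

Larkspur wins at $47,070,000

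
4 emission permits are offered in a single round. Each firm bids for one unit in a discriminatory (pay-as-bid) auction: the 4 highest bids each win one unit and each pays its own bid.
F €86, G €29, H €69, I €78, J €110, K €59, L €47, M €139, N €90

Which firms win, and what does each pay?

Ordering the bids: 139 (M), 110 (J), 90 (N), 86 (F), 78 (I), 69 (H), …
The 4 highest are M, J, N, F.
Each winner pays its own bid: M €139, J €110, N €90, F €86.

M €139, J €110, N €90, F €86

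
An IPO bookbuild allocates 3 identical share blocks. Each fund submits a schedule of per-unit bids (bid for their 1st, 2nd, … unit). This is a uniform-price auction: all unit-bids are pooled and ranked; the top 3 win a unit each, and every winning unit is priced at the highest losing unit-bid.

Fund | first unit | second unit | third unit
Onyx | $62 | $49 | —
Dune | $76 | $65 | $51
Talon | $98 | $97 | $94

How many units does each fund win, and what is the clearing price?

Merging the schedules and taking the best 3: 98 (Talon-1), 97 (Talon-2), 94 (Talon-3)
The (k+1)-th unit-bid is $76.
Allocation: Talon 3.

Talon 3; clearing price $76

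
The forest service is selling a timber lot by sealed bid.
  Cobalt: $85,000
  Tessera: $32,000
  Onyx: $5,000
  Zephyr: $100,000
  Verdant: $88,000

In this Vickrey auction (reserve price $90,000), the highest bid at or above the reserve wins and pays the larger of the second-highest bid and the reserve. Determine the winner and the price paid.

Bids in order: 100,000 (Zephyr) > 88,000 (Verdant) > 85,000 (Cobalt) > 32,000 (Tessera) > 5,000 (Onyx)
Zephyr has the top bid at or above the reserve ($100,000).
Second-highest bid $88,000 is below the reserve $90,000, so the reserve binds → payment $90,000.

Zephyr pays $90,000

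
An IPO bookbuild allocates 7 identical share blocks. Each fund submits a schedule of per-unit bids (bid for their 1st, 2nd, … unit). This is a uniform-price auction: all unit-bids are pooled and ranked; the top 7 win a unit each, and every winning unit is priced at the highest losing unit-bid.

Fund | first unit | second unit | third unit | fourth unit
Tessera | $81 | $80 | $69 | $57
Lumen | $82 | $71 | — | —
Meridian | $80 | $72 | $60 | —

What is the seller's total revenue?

Total revenue: $420

Merging the schedules and taking the best 7: 82 (Lumen-1), 81 (Tessera-1), 80 (Tessera-2), 80 (Meridian-1), 72 (Meridian-2), 71 (Lumen-2), 69 (Tessera-3)
The (k+1)-th unit-bid is $60.
Allocation: Lumen 2, Meridian 2, Tessera 3. Every unit priced at $60.
Revenue = 7 × 60 = $420.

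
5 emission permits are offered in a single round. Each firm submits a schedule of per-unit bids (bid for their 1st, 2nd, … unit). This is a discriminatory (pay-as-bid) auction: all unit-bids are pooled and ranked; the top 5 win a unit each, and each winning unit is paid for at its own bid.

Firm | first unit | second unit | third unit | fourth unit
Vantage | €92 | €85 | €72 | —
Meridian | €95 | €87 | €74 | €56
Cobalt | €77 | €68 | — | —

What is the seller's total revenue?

Merging the schedules and taking the best 5: 95 (Meridian-1), 92 (Vantage-1), 87 (Meridian-2), 85 (Vantage-2), 77 (Cobalt-1)
Next rejected bid: €74 (not a price — pay-as-bid).
Each winning unit pays its own bid.
Revenue = 95 + 92 + 87 + 85 + 77 = €436.

Total revenue: €436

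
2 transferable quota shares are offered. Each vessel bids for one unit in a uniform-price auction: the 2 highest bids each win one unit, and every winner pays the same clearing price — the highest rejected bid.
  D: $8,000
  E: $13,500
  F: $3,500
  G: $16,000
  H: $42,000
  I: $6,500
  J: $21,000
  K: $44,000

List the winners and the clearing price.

Sorting: 44,000 (K), 42,000 (H), 21,000 (J), 16,000 (G), …
Winners (2 units): K, H.
Clearing price = highest rejected bid = $21,000.

K, H; each pays $21,000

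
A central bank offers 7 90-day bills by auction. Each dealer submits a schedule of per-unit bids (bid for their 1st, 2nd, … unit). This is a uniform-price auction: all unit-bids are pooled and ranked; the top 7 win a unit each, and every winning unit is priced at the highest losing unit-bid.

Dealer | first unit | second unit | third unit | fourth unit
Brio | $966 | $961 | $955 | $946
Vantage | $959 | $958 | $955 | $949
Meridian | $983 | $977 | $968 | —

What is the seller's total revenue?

Merging the schedules and taking the best 7: 983 (Meridian-1), 977 (Meridian-2), 968 (Meridian-3), 966 (Brio-1), 961 (Brio-2), 959 (Vantage-1), 958 (Vantage-2)
First bid not allocated: $955.
Allocation: Brio 2, Meridian 3, Vantage 2. Every unit priced at $955.
Revenue = 7 × 955 = $6,685.

Total revenue: $6,685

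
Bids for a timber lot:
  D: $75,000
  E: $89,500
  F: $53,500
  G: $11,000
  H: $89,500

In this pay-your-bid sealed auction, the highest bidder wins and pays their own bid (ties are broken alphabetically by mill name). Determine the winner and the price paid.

E pays $89,500

Bids in order: 89,500 (E) > 89,500 (H) > 75,000 (D) > 53,500 (F) > 11,000 (G)
E and H tie at $89,500; tie-break gives it to E.
E has the highest bid and pays exactly that: $89,500.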